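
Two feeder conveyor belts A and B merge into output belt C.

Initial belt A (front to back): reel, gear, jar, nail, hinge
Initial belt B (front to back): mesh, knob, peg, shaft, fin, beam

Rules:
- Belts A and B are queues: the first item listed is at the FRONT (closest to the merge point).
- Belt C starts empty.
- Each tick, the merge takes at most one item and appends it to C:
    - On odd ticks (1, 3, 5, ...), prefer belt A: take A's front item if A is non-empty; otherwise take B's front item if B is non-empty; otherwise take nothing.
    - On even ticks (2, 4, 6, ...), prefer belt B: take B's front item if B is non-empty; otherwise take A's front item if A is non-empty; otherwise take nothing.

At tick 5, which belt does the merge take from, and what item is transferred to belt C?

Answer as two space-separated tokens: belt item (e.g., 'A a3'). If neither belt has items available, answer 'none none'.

Answer: A jar

Derivation:
Tick 1: prefer A, take reel from A; A=[gear,jar,nail,hinge] B=[mesh,knob,peg,shaft,fin,beam] C=[reel]
Tick 2: prefer B, take mesh from B; A=[gear,jar,nail,hinge] B=[knob,peg,shaft,fin,beam] C=[reel,mesh]
Tick 3: prefer A, take gear from A; A=[jar,nail,hinge] B=[knob,peg,shaft,fin,beam] C=[reel,mesh,gear]
Tick 4: prefer B, take knob from B; A=[jar,nail,hinge] B=[peg,shaft,fin,beam] C=[reel,mesh,gear,knob]
Tick 5: prefer A, take jar from A; A=[nail,hinge] B=[peg,shaft,fin,beam] C=[reel,mesh,gear,knob,jar]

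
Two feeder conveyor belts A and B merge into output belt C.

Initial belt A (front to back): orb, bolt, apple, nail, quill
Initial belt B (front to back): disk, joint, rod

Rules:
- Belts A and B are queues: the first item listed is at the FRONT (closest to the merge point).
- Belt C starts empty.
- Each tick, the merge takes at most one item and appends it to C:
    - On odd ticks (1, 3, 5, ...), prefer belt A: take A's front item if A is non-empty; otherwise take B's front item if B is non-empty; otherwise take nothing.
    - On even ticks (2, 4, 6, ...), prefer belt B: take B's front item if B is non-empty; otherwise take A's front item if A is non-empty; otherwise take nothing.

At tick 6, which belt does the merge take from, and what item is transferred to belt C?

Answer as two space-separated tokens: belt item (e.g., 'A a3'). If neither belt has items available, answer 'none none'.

Tick 1: prefer A, take orb from A; A=[bolt,apple,nail,quill] B=[disk,joint,rod] C=[orb]
Tick 2: prefer B, take disk from B; A=[bolt,apple,nail,quill] B=[joint,rod] C=[orb,disk]
Tick 3: prefer A, take bolt from A; A=[apple,nail,quill] B=[joint,rod] C=[orb,disk,bolt]
Tick 4: prefer B, take joint from B; A=[apple,nail,quill] B=[rod] C=[orb,disk,bolt,joint]
Tick 5: prefer A, take apple from A; A=[nail,quill] B=[rod] C=[orb,disk,bolt,joint,apple]
Tick 6: prefer B, take rod from B; A=[nail,quill] B=[-] C=[orb,disk,bolt,joint,apple,rod]

Answer: B rod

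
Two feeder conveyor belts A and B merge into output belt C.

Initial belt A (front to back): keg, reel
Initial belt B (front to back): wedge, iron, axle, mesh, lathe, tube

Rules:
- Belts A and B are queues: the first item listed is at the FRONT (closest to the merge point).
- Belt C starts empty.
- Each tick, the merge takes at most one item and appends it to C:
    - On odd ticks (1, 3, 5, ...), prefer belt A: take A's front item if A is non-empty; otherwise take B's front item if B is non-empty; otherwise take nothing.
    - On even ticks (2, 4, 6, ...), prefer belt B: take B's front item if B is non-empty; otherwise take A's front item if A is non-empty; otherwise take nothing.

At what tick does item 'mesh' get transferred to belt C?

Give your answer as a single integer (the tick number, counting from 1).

Answer: 6

Derivation:
Tick 1: prefer A, take keg from A; A=[reel] B=[wedge,iron,axle,mesh,lathe,tube] C=[keg]
Tick 2: prefer B, take wedge from B; A=[reel] B=[iron,axle,mesh,lathe,tube] C=[keg,wedge]
Tick 3: prefer A, take reel from A; A=[-] B=[iron,axle,mesh,lathe,tube] C=[keg,wedge,reel]
Tick 4: prefer B, take iron from B; A=[-] B=[axle,mesh,lathe,tube] C=[keg,wedge,reel,iron]
Tick 5: prefer A, take axle from B; A=[-] B=[mesh,lathe,tube] C=[keg,wedge,reel,iron,axle]
Tick 6: prefer B, take mesh from B; A=[-] B=[lathe,tube] C=[keg,wedge,reel,iron,axle,mesh]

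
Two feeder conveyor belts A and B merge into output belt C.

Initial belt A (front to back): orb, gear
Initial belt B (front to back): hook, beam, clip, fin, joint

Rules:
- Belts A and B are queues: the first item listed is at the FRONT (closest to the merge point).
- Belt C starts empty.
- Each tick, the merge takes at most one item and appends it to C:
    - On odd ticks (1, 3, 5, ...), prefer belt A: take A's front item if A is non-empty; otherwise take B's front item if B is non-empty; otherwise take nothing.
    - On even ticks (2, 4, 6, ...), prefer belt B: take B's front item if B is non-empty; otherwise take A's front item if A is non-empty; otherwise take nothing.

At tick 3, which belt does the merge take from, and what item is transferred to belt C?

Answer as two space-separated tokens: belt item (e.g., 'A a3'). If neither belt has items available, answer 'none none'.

Tick 1: prefer A, take orb from A; A=[gear] B=[hook,beam,clip,fin,joint] C=[orb]
Tick 2: prefer B, take hook from B; A=[gear] B=[beam,clip,fin,joint] C=[orb,hook]
Tick 3: prefer A, take gear from A; A=[-] B=[beam,clip,fin,joint] C=[orb,hook,gear]

Answer: A gear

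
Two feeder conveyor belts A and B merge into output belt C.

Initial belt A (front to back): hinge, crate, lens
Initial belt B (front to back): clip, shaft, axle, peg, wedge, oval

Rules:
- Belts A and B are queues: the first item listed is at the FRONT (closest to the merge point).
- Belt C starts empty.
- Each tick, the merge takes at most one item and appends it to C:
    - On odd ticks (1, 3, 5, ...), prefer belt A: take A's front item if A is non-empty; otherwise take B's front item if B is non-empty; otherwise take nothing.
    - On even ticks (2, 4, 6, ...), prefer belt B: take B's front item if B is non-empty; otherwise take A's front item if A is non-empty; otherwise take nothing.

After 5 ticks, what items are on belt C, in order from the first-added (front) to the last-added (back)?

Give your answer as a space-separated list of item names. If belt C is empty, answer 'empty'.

Tick 1: prefer A, take hinge from A; A=[crate,lens] B=[clip,shaft,axle,peg,wedge,oval] C=[hinge]
Tick 2: prefer B, take clip from B; A=[crate,lens] B=[shaft,axle,peg,wedge,oval] C=[hinge,clip]
Tick 3: prefer A, take crate from A; A=[lens] B=[shaft,axle,peg,wedge,oval] C=[hinge,clip,crate]
Tick 4: prefer B, take shaft from B; A=[lens] B=[axle,peg,wedge,oval] C=[hinge,clip,crate,shaft]
Tick 5: prefer A, take lens from A; A=[-] B=[axle,peg,wedge,oval] C=[hinge,clip,crate,shaft,lens]

Answer: hinge clip crate shaft lens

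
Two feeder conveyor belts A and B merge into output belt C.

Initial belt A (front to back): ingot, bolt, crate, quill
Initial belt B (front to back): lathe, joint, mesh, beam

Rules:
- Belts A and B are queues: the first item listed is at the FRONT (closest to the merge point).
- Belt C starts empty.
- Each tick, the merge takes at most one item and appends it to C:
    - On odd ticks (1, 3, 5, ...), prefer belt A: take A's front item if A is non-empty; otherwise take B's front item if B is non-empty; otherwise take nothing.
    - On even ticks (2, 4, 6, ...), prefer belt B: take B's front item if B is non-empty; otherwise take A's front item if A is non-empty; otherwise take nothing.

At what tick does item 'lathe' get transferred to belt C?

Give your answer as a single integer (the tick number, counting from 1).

Answer: 2

Derivation:
Tick 1: prefer A, take ingot from A; A=[bolt,crate,quill] B=[lathe,joint,mesh,beam] C=[ingot]
Tick 2: prefer B, take lathe from B; A=[bolt,crate,quill] B=[joint,mesh,beam] C=[ingot,lathe]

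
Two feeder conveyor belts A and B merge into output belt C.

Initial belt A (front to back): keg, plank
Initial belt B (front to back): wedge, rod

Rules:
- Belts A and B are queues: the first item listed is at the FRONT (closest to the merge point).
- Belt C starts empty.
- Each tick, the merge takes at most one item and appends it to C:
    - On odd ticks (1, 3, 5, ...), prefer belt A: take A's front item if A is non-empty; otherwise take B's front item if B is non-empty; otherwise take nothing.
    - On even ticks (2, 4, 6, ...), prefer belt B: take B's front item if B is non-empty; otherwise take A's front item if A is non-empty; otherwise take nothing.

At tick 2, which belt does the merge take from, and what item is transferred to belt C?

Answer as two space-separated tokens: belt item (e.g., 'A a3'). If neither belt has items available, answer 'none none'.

Answer: B wedge

Derivation:
Tick 1: prefer A, take keg from A; A=[plank] B=[wedge,rod] C=[keg]
Tick 2: prefer B, take wedge from B; A=[plank] B=[rod] C=[keg,wedge]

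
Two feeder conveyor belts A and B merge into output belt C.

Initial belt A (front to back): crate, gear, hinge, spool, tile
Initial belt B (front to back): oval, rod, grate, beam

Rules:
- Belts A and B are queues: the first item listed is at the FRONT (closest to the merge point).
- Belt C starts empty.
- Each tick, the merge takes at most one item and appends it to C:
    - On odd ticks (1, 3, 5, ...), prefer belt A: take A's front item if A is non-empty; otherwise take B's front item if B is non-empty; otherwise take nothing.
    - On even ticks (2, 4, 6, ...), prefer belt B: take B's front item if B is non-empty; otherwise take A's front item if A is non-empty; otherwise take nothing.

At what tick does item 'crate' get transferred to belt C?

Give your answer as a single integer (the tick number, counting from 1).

Answer: 1

Derivation:
Tick 1: prefer A, take crate from A; A=[gear,hinge,spool,tile] B=[oval,rod,grate,beam] C=[crate]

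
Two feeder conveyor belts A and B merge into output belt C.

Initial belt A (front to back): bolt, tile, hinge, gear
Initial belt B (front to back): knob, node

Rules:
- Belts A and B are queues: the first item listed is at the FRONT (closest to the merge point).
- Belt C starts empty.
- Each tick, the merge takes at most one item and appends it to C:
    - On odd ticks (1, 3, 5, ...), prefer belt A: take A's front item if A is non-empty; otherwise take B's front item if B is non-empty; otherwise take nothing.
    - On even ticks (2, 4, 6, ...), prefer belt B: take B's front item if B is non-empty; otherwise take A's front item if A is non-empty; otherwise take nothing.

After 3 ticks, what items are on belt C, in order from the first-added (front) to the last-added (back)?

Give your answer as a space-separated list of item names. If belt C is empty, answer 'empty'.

Tick 1: prefer A, take bolt from A; A=[tile,hinge,gear] B=[knob,node] C=[bolt]
Tick 2: prefer B, take knob from B; A=[tile,hinge,gear] B=[node] C=[bolt,knob]
Tick 3: prefer A, take tile from A; A=[hinge,gear] B=[node] C=[bolt,knob,tile]

Answer: bolt knob tile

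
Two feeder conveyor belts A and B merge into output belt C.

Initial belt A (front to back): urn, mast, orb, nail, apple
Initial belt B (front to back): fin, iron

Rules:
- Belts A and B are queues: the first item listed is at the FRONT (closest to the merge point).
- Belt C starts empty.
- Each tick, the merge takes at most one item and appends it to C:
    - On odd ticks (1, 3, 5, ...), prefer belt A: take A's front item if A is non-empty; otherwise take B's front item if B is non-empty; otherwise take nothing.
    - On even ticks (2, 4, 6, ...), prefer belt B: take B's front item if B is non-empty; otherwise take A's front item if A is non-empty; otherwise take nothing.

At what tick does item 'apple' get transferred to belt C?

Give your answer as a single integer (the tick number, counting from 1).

Answer: 7

Derivation:
Tick 1: prefer A, take urn from A; A=[mast,orb,nail,apple] B=[fin,iron] C=[urn]
Tick 2: prefer B, take fin from B; A=[mast,orb,nail,apple] B=[iron] C=[urn,fin]
Tick 3: prefer A, take mast from A; A=[orb,nail,apple] B=[iron] C=[urn,fin,mast]
Tick 4: prefer B, take iron from B; A=[orb,nail,apple] B=[-] C=[urn,fin,mast,iron]
Tick 5: prefer A, take orb from A; A=[nail,apple] B=[-] C=[urn,fin,mast,iron,orb]
Tick 6: prefer B, take nail from A; A=[apple] B=[-] C=[urn,fin,mast,iron,orb,nail]
Tick 7: prefer A, take apple from A; A=[-] B=[-] C=[urn,fin,mast,iron,orb,nail,apple]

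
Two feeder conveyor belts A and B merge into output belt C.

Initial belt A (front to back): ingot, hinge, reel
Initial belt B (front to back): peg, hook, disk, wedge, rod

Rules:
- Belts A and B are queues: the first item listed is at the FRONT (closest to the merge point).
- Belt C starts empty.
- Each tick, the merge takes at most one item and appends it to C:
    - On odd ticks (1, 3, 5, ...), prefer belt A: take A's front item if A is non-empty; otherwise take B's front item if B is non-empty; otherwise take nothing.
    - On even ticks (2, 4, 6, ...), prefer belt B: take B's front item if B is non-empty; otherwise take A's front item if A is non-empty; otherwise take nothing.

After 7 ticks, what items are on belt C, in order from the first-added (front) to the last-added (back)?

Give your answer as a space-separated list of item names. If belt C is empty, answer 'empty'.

Answer: ingot peg hinge hook reel disk wedge

Derivation:
Tick 1: prefer A, take ingot from A; A=[hinge,reel] B=[peg,hook,disk,wedge,rod] C=[ingot]
Tick 2: prefer B, take peg from B; A=[hinge,reel] B=[hook,disk,wedge,rod] C=[ingot,peg]
Tick 3: prefer A, take hinge from A; A=[reel] B=[hook,disk,wedge,rod] C=[ingot,peg,hinge]
Tick 4: prefer B, take hook from B; A=[reel] B=[disk,wedge,rod] C=[ingot,peg,hinge,hook]
Tick 5: prefer A, take reel from A; A=[-] B=[disk,wedge,rod] C=[ingot,peg,hinge,hook,reel]
Tick 6: prefer B, take disk from B; A=[-] B=[wedge,rod] C=[ingot,peg,hinge,hook,reel,disk]
Tick 7: prefer A, take wedge from B; A=[-] B=[rod] C=[ingot,peg,hinge,hook,reel,disk,wedge]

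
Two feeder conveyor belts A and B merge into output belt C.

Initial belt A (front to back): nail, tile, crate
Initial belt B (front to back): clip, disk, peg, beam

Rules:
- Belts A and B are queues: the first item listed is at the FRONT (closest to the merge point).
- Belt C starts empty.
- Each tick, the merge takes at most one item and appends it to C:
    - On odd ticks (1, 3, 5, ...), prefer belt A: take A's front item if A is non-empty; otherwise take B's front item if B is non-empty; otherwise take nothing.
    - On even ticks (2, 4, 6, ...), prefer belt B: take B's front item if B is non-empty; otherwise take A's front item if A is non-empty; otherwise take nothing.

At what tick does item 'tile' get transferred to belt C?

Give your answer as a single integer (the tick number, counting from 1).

Answer: 3

Derivation:
Tick 1: prefer A, take nail from A; A=[tile,crate] B=[clip,disk,peg,beam] C=[nail]
Tick 2: prefer B, take clip from B; A=[tile,crate] B=[disk,peg,beam] C=[nail,clip]
Tick 3: prefer A, take tile from A; A=[crate] B=[disk,peg,beam] C=[nail,clip,tile]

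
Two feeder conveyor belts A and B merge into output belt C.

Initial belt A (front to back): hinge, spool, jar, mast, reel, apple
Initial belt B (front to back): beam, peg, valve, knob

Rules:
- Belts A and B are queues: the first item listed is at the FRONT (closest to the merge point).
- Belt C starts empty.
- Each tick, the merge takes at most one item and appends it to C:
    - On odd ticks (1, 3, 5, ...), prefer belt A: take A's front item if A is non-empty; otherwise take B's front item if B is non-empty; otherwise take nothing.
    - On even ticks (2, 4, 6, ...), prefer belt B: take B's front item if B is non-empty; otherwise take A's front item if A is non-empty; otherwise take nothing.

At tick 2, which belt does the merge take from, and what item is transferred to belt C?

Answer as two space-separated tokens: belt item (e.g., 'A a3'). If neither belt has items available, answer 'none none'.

Tick 1: prefer A, take hinge from A; A=[spool,jar,mast,reel,apple] B=[beam,peg,valve,knob] C=[hinge]
Tick 2: prefer B, take beam from B; A=[spool,jar,mast,reel,apple] B=[peg,valve,knob] C=[hinge,beam]

Answer: B beam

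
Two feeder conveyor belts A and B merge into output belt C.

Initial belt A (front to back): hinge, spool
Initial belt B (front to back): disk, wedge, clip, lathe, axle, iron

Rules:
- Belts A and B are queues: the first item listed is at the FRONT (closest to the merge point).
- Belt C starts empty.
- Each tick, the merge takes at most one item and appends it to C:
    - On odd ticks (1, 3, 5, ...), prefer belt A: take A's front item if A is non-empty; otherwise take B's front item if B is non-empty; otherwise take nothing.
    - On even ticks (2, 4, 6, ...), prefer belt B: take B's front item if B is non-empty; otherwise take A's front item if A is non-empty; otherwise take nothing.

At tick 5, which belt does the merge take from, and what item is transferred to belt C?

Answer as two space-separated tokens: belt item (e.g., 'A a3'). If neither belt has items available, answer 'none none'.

Answer: B clip

Derivation:
Tick 1: prefer A, take hinge from A; A=[spool] B=[disk,wedge,clip,lathe,axle,iron] C=[hinge]
Tick 2: prefer B, take disk from B; A=[spool] B=[wedge,clip,lathe,axle,iron] C=[hinge,disk]
Tick 3: prefer A, take spool from A; A=[-] B=[wedge,clip,lathe,axle,iron] C=[hinge,disk,spool]
Tick 4: prefer B, take wedge from B; A=[-] B=[clip,lathe,axle,iron] C=[hinge,disk,spool,wedge]
Tick 5: prefer A, take clip from B; A=[-] B=[lathe,axle,iron] C=[hinge,disk,spool,wedge,clip]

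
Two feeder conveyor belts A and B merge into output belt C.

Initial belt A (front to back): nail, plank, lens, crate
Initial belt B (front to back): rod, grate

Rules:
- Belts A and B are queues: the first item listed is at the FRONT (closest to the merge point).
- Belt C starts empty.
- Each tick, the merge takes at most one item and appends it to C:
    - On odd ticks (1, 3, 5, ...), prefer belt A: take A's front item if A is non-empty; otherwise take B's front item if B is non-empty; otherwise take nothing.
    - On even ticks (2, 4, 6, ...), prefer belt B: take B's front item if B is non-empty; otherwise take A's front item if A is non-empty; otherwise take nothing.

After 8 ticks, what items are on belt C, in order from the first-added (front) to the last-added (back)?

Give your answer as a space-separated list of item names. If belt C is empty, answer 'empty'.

Tick 1: prefer A, take nail from A; A=[plank,lens,crate] B=[rod,grate] C=[nail]
Tick 2: prefer B, take rod from B; A=[plank,lens,crate] B=[grate] C=[nail,rod]
Tick 3: prefer A, take plank from A; A=[lens,crate] B=[grate] C=[nail,rod,plank]
Tick 4: prefer B, take grate from B; A=[lens,crate] B=[-] C=[nail,rod,plank,grate]
Tick 5: prefer A, take lens from A; A=[crate] B=[-] C=[nail,rod,plank,grate,lens]
Tick 6: prefer B, take crate from A; A=[-] B=[-] C=[nail,rod,plank,grate,lens,crate]
Tick 7: prefer A, both empty, nothing taken; A=[-] B=[-] C=[nail,rod,plank,grate,lens,crate]
Tick 8: prefer B, both empty, nothing taken; A=[-] B=[-] C=[nail,rod,plank,grate,lens,crate]

Answer: nail rod plank grate lens crate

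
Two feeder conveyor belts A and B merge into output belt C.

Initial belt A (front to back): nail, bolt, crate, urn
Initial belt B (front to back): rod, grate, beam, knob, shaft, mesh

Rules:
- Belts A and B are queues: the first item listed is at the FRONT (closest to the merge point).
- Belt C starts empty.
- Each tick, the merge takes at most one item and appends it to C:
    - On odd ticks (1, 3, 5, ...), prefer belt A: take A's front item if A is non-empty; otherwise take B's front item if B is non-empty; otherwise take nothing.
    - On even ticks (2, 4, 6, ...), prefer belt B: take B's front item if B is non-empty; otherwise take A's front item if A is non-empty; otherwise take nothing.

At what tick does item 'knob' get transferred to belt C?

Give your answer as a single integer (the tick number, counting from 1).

Tick 1: prefer A, take nail from A; A=[bolt,crate,urn] B=[rod,grate,beam,knob,shaft,mesh] C=[nail]
Tick 2: prefer B, take rod from B; A=[bolt,crate,urn] B=[grate,beam,knob,shaft,mesh] C=[nail,rod]
Tick 3: prefer A, take bolt from A; A=[crate,urn] B=[grate,beam,knob,shaft,mesh] C=[nail,rod,bolt]
Tick 4: prefer B, take grate from B; A=[crate,urn] B=[beam,knob,shaft,mesh] C=[nail,rod,bolt,grate]
Tick 5: prefer A, take crate from A; A=[urn] B=[beam,knob,shaft,mesh] C=[nail,rod,bolt,grate,crate]
Tick 6: prefer B, take beam from B; A=[urn] B=[knob,shaft,mesh] C=[nail,rod,bolt,grate,crate,beam]
Tick 7: prefer A, take urn from A; A=[-] B=[knob,shaft,mesh] C=[nail,rod,bolt,grate,crate,beam,urn]
Tick 8: prefer B, take knob from B; A=[-] B=[shaft,mesh] C=[nail,rod,bolt,grate,crate,beam,urn,knob]

Answer: 8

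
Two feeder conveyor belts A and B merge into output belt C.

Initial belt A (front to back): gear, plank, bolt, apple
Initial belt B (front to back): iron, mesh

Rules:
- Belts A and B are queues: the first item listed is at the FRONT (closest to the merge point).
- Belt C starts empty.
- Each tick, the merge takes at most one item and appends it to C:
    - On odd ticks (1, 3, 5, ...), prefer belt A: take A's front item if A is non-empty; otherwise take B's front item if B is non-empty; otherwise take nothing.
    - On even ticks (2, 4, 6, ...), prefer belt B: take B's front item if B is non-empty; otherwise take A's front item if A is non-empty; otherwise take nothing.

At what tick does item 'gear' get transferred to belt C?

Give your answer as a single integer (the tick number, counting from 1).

Tick 1: prefer A, take gear from A; A=[plank,bolt,apple] B=[iron,mesh] C=[gear]

Answer: 1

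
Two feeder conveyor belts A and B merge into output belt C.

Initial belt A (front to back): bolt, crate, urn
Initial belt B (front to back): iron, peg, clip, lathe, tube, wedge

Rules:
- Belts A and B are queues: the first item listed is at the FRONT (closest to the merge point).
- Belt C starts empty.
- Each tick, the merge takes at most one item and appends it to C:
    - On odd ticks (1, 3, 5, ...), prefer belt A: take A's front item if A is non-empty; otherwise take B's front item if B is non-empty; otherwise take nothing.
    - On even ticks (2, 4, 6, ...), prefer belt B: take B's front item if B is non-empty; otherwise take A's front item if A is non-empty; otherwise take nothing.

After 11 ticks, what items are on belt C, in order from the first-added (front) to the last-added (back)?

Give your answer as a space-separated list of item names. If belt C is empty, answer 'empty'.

Answer: bolt iron crate peg urn clip lathe tube wedge

Derivation:
Tick 1: prefer A, take bolt from A; A=[crate,urn] B=[iron,peg,clip,lathe,tube,wedge] C=[bolt]
Tick 2: prefer B, take iron from B; A=[crate,urn] B=[peg,clip,lathe,tube,wedge] C=[bolt,iron]
Tick 3: prefer A, take crate from A; A=[urn] B=[peg,clip,lathe,tube,wedge] C=[bolt,iron,crate]
Tick 4: prefer B, take peg from B; A=[urn] B=[clip,lathe,tube,wedge] C=[bolt,iron,crate,peg]
Tick 5: prefer A, take urn from A; A=[-] B=[clip,lathe,tube,wedge] C=[bolt,iron,crate,peg,urn]
Tick 6: prefer B, take clip from B; A=[-] B=[lathe,tube,wedge] C=[bolt,iron,crate,peg,urn,clip]
Tick 7: prefer A, take lathe from B; A=[-] B=[tube,wedge] C=[bolt,iron,crate,peg,urn,clip,lathe]
Tick 8: prefer B, take tube from B; A=[-] B=[wedge] C=[bolt,iron,crate,peg,urn,clip,lathe,tube]
Tick 9: prefer A, take wedge from B; A=[-] B=[-] C=[bolt,iron,crate,peg,urn,clip,lathe,tube,wedge]
Tick 10: prefer B, both empty, nothing taken; A=[-] B=[-] C=[bolt,iron,crate,peg,urn,clip,lathe,tube,wedge]
Tick 11: prefer A, both empty, nothing taken; A=[-] B=[-] C=[bolt,iron,crate,peg,urn,clip,lathe,tube,wedge]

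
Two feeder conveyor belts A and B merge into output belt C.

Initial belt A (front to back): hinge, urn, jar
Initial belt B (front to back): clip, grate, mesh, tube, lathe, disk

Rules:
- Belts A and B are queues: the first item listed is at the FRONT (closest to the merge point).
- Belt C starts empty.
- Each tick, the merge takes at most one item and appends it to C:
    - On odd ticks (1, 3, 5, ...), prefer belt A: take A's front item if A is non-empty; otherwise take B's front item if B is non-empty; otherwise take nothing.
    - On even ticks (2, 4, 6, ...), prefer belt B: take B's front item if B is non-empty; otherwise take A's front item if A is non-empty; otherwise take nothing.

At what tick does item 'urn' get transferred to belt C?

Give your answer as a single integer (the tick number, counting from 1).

Answer: 3

Derivation:
Tick 1: prefer A, take hinge from A; A=[urn,jar] B=[clip,grate,mesh,tube,lathe,disk] C=[hinge]
Tick 2: prefer B, take clip from B; A=[urn,jar] B=[grate,mesh,tube,lathe,disk] C=[hinge,clip]
Tick 3: prefer A, take urn from A; A=[jar] B=[grate,mesh,tube,lathe,disk] C=[hinge,clip,urn]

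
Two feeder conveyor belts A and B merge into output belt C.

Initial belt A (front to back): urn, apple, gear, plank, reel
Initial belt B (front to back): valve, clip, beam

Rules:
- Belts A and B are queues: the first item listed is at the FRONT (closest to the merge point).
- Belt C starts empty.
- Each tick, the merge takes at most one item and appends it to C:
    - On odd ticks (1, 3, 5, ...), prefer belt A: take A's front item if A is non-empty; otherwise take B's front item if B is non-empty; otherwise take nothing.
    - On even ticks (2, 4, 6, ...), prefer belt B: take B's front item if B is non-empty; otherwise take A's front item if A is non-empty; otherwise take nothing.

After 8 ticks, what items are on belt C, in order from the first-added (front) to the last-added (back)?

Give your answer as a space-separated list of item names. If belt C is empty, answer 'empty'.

Tick 1: prefer A, take urn from A; A=[apple,gear,plank,reel] B=[valve,clip,beam] C=[urn]
Tick 2: prefer B, take valve from B; A=[apple,gear,plank,reel] B=[clip,beam] C=[urn,valve]
Tick 3: prefer A, take apple from A; A=[gear,plank,reel] B=[clip,beam] C=[urn,valve,apple]
Tick 4: prefer B, take clip from B; A=[gear,plank,reel] B=[beam] C=[urn,valve,apple,clip]
Tick 5: prefer A, take gear from A; A=[plank,reel] B=[beam] C=[urn,valve,apple,clip,gear]
Tick 6: prefer B, take beam from B; A=[plank,reel] B=[-] C=[urn,valve,apple,clip,gear,beam]
Tick 7: prefer A, take plank from A; A=[reel] B=[-] C=[urn,valve,apple,clip,gear,beam,plank]
Tick 8: prefer B, take reel from A; A=[-] B=[-] C=[urn,valve,apple,clip,gear,beam,plank,reel]

Answer: urn valve apple clip gear beam plank reel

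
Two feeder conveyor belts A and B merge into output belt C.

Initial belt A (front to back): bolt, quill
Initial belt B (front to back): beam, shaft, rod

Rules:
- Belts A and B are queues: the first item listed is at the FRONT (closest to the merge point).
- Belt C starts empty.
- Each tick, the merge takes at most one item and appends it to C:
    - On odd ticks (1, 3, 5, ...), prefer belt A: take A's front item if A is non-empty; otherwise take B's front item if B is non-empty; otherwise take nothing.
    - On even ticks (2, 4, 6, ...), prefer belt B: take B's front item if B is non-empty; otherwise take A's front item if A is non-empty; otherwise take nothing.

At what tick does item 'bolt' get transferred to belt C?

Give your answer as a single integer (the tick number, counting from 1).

Tick 1: prefer A, take bolt from A; A=[quill] B=[beam,shaft,rod] C=[bolt]

Answer: 1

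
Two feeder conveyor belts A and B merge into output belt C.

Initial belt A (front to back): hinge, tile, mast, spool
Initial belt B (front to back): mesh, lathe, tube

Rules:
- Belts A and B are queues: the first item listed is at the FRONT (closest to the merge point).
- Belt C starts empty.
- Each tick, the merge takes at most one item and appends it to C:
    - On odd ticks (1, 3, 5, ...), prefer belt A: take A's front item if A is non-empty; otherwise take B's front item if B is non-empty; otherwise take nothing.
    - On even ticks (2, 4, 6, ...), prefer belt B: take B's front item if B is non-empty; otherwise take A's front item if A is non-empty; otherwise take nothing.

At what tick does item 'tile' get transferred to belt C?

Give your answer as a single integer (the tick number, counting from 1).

Tick 1: prefer A, take hinge from A; A=[tile,mast,spool] B=[mesh,lathe,tube] C=[hinge]
Tick 2: prefer B, take mesh from B; A=[tile,mast,spool] B=[lathe,tube] C=[hinge,mesh]
Tick 3: prefer A, take tile from A; A=[mast,spool] B=[lathe,tube] C=[hinge,mesh,tile]

Answer: 3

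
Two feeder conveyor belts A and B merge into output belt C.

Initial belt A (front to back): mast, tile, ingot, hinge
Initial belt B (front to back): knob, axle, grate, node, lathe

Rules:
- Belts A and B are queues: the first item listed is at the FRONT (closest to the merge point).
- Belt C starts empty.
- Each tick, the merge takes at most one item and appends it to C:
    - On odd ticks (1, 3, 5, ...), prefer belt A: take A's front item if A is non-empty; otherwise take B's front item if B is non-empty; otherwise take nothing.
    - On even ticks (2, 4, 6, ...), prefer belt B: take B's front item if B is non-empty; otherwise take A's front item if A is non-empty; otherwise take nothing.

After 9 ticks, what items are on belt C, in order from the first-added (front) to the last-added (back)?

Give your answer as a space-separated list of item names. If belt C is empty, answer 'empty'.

Answer: mast knob tile axle ingot grate hinge node lathe

Derivation:
Tick 1: prefer A, take mast from A; A=[tile,ingot,hinge] B=[knob,axle,grate,node,lathe] C=[mast]
Tick 2: prefer B, take knob from B; A=[tile,ingot,hinge] B=[axle,grate,node,lathe] C=[mast,knob]
Tick 3: prefer A, take tile from A; A=[ingot,hinge] B=[axle,grate,node,lathe] C=[mast,knob,tile]
Tick 4: prefer B, take axle from B; A=[ingot,hinge] B=[grate,node,lathe] C=[mast,knob,tile,axle]
Tick 5: prefer A, take ingot from A; A=[hinge] B=[grate,node,lathe] C=[mast,knob,tile,axle,ingot]
Tick 6: prefer B, take grate from B; A=[hinge] B=[node,lathe] C=[mast,knob,tile,axle,ingot,grate]
Tick 7: prefer A, take hinge from A; A=[-] B=[node,lathe] C=[mast,knob,tile,axle,ingot,grate,hinge]
Tick 8: prefer B, take node from B; A=[-] B=[lathe] C=[mast,knob,tile,axle,ingot,grate,hinge,node]
Tick 9: prefer A, take lathe from B; A=[-] B=[-] C=[mast,knob,tile,axle,ingot,grate,hinge,node,lathe]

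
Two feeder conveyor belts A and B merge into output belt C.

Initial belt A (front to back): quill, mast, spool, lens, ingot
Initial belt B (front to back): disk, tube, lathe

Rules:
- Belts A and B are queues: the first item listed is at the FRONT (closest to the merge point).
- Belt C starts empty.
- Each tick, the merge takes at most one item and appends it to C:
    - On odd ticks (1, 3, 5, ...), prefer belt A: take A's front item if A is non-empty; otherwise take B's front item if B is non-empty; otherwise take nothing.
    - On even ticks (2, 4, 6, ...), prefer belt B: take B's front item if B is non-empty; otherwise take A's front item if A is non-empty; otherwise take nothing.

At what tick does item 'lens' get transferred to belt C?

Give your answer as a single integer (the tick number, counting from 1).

Answer: 7

Derivation:
Tick 1: prefer A, take quill from A; A=[mast,spool,lens,ingot] B=[disk,tube,lathe] C=[quill]
Tick 2: prefer B, take disk from B; A=[mast,spool,lens,ingot] B=[tube,lathe] C=[quill,disk]
Tick 3: prefer A, take mast from A; A=[spool,lens,ingot] B=[tube,lathe] C=[quill,disk,mast]
Tick 4: prefer B, take tube from B; A=[spool,lens,ingot] B=[lathe] C=[quill,disk,mast,tube]
Tick 5: prefer A, take spool from A; A=[lens,ingot] B=[lathe] C=[quill,disk,mast,tube,spool]
Tick 6: prefer B, take lathe from B; A=[lens,ingot] B=[-] C=[quill,disk,mast,tube,spool,lathe]
Tick 7: prefer A, take lens from A; A=[ingot] B=[-] C=[quill,disk,mast,tube,spool,lathe,lens]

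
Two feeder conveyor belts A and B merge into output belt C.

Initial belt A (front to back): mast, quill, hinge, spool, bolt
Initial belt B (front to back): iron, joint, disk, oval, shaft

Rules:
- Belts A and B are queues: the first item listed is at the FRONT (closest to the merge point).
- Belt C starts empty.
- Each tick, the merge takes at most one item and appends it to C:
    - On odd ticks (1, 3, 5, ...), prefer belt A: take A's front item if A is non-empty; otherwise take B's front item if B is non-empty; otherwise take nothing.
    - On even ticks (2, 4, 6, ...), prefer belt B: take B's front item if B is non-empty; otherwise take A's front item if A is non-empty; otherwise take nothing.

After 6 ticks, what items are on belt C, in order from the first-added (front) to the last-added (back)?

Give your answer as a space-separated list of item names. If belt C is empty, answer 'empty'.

Tick 1: prefer A, take mast from A; A=[quill,hinge,spool,bolt] B=[iron,joint,disk,oval,shaft] C=[mast]
Tick 2: prefer B, take iron from B; A=[quill,hinge,spool,bolt] B=[joint,disk,oval,shaft] C=[mast,iron]
Tick 3: prefer A, take quill from A; A=[hinge,spool,bolt] B=[joint,disk,oval,shaft] C=[mast,iron,quill]
Tick 4: prefer B, take joint from B; A=[hinge,spool,bolt] B=[disk,oval,shaft] C=[mast,iron,quill,joint]
Tick 5: prefer A, take hinge from A; A=[spool,bolt] B=[disk,oval,shaft] C=[mast,iron,quill,joint,hinge]
Tick 6: prefer B, take disk from B; A=[spool,bolt] B=[oval,shaft] C=[mast,iron,quill,joint,hinge,disk]

Answer: mast iron quill joint hinge disk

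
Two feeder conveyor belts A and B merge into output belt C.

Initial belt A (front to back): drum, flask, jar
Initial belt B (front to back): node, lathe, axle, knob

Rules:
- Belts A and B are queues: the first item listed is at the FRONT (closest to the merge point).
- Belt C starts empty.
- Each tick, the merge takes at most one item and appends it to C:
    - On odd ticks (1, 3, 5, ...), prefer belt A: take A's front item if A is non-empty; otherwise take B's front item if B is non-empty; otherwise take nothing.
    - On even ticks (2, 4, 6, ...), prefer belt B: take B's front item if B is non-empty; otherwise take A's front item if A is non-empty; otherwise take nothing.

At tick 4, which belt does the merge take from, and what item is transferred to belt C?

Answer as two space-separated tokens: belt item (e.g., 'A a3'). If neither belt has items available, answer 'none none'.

Answer: B lathe

Derivation:
Tick 1: prefer A, take drum from A; A=[flask,jar] B=[node,lathe,axle,knob] C=[drum]
Tick 2: prefer B, take node from B; A=[flask,jar] B=[lathe,axle,knob] C=[drum,node]
Tick 3: prefer A, take flask from A; A=[jar] B=[lathe,axle,knob] C=[drum,node,flask]
Tick 4: prefer B, take lathe from B; A=[jar] B=[axle,knob] C=[drum,node,flask,lathe]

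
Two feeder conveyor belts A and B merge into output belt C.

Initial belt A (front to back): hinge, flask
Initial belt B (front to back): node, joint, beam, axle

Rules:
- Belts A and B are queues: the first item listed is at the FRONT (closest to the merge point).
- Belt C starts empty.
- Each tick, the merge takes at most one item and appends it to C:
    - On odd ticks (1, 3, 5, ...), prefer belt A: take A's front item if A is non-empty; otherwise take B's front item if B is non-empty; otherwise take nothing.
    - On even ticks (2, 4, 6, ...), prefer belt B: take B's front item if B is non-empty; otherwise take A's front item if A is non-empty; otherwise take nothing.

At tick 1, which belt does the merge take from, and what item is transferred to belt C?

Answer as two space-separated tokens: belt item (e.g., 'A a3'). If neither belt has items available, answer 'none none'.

Answer: A hinge

Derivation:
Tick 1: prefer A, take hinge from A; A=[flask] B=[node,joint,beam,axle] C=[hinge]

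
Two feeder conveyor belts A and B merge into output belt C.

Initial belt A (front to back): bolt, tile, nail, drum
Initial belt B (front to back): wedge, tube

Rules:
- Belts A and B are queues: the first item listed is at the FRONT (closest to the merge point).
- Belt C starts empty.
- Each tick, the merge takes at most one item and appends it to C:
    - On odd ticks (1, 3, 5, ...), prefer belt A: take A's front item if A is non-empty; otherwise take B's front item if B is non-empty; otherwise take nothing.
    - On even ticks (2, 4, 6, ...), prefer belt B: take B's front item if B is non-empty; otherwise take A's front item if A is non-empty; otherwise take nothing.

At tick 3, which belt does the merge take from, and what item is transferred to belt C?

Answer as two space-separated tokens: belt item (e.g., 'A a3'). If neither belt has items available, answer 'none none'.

Tick 1: prefer A, take bolt from A; A=[tile,nail,drum] B=[wedge,tube] C=[bolt]
Tick 2: prefer B, take wedge from B; A=[tile,nail,drum] B=[tube] C=[bolt,wedge]
Tick 3: prefer A, take tile from A; A=[nail,drum] B=[tube] C=[bolt,wedge,tile]

Answer: A tile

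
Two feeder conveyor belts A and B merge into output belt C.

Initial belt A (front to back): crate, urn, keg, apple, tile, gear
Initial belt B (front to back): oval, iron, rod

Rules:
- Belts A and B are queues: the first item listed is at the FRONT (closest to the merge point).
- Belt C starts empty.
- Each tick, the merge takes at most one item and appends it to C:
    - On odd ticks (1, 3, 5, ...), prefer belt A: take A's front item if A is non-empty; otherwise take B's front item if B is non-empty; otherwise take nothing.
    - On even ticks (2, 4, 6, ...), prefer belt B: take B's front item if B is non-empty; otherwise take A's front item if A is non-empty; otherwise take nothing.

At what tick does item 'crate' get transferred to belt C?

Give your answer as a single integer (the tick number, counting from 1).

Answer: 1

Derivation:
Tick 1: prefer A, take crate from A; A=[urn,keg,apple,tile,gear] B=[oval,iron,rod] C=[crate]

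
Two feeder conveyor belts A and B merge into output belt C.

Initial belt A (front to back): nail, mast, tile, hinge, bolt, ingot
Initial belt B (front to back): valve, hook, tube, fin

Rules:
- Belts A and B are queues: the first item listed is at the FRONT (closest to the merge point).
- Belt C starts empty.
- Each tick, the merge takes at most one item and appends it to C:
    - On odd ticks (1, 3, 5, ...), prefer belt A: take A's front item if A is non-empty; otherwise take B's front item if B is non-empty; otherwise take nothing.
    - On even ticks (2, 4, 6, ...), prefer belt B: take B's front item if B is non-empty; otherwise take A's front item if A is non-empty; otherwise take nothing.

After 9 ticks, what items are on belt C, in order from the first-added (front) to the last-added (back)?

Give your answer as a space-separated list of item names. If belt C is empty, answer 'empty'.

Answer: nail valve mast hook tile tube hinge fin bolt

Derivation:
Tick 1: prefer A, take nail from A; A=[mast,tile,hinge,bolt,ingot] B=[valve,hook,tube,fin] C=[nail]
Tick 2: prefer B, take valve from B; A=[mast,tile,hinge,bolt,ingot] B=[hook,tube,fin] C=[nail,valve]
Tick 3: prefer A, take mast from A; A=[tile,hinge,bolt,ingot] B=[hook,tube,fin] C=[nail,valve,mast]
Tick 4: prefer B, take hook from B; A=[tile,hinge,bolt,ingot] B=[tube,fin] C=[nail,valve,mast,hook]
Tick 5: prefer A, take tile from A; A=[hinge,bolt,ingot] B=[tube,fin] C=[nail,valve,mast,hook,tile]
Tick 6: prefer B, take tube from B; A=[hinge,bolt,ingot] B=[fin] C=[nail,valve,mast,hook,tile,tube]
Tick 7: prefer A, take hinge from A; A=[bolt,ingot] B=[fin] C=[nail,valve,mast,hook,tile,tube,hinge]
Tick 8: prefer B, take fin from B; A=[bolt,ingot] B=[-] C=[nail,valve,mast,hook,tile,tube,hinge,fin]
Tick 9: prefer A, take bolt from A; A=[ingot] B=[-] C=[nail,valve,mast,hook,tile,tube,hinge,fin,bolt]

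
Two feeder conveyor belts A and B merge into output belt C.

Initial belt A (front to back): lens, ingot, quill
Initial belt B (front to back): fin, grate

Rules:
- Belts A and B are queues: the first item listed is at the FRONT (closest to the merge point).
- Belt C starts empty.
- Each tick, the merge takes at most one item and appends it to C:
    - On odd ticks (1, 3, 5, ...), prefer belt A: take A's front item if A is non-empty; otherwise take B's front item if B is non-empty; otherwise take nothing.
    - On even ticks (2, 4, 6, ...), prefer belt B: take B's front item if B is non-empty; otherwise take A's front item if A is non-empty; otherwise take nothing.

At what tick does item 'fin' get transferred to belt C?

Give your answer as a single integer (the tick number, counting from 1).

Answer: 2

Derivation:
Tick 1: prefer A, take lens from A; A=[ingot,quill] B=[fin,grate] C=[lens]
Tick 2: prefer B, take fin from B; A=[ingot,quill] B=[grate] C=[lens,fin]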